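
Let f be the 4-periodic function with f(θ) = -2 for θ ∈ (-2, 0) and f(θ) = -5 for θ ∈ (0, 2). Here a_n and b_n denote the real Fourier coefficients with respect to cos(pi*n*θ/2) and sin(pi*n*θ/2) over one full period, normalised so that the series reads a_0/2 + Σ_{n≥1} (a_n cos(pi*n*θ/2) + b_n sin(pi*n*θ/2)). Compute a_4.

0

a_4 = 1/2 ∫_{-2}^{2} f(θ) cos(2*pi*θ) dθ.
Split the integral at the breakpoints.
Directly, an antiderivative of (-2) cos(2*pi*θ) is -sin(2*pi*θ)/pi; evaluating from -2 to 0: ∫_{-2}^{0} (-2) cos(2*pi*θ) dθ = (0) - (0) = 0.
Directly, an antiderivative of (-5) cos(2*pi*θ) is -5*sin(2*pi*θ)/(2*pi); evaluating from 0 to 2: ∫_{0}^{2} (-5) cos(2*pi*θ) dθ = (0) - (0) = 0.
Summing the pieces and multiplying by (1/2) gives a_4 = 0.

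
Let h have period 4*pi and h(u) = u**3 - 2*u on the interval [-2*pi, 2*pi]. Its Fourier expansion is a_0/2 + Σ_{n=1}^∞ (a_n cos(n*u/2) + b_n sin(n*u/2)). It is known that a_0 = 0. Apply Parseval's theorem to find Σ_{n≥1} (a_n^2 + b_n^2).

Parseval: a_0^2/2 + Σ_{n≥1} (a_n^2+b_n^2) = (1/(2*pi)) ∫_{-2*pi}^{2*pi} h(u)^2 du = 32*pi**2*(-84*pi**2 + 35 + 60*pi**4)/105.
Subtract a_0^2/2 = 0: Σ (a_n^2+b_n^2) = 32*pi**2*(-84*pi**2 + 35 + 60*pi**4)/105.

32*pi**2*(-84*pi**2 + 35 + 60*pi**4)/105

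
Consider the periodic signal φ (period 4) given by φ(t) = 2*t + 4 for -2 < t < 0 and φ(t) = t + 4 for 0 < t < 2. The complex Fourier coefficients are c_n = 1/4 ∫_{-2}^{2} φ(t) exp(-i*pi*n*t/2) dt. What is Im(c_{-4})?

-3/(4*pi)

Since φ is real-valued, Im(c_{-4}) = -1/4 ∫_{-2}^{2} φ(t) sin(-2*pi*t) dt = b_{4}/2.
Split the integral at the breakpoints.
Integrating by parts (boundary term plus one more integral), an antiderivative of (2*t + 4) sin(-2*pi*t) is t*cos(2*pi*t)/pi - sin(2*pi*t)/(2*pi**2) + 2*cos(2*pi*t)/pi; evaluating from -2 to 0: ∫_{-2}^{0} (2*t + 4) sin(-2*pi*t) dt = (2/pi) - (0) = 2/pi.
Integrating by parts (boundary term plus one more integral), an antiderivative of (t + 4) sin(-2*pi*t) is t*cos(2*pi*t)/(2*pi) - sin(2*pi*t)/(4*pi**2) + 2*cos(2*pi*t)/pi; evaluating from 0 to 2: ∫_{0}^{2} (t + 4) sin(-2*pi*t) dt = (3/pi) - (2/pi) = 1/pi.
So ∫_{-2}^{2} φ(t) sin(-2*pi*t) dt = 3/pi.
Hence Im(c_{-4}) = (-1/4)·(3/pi) = -3/(4*pi).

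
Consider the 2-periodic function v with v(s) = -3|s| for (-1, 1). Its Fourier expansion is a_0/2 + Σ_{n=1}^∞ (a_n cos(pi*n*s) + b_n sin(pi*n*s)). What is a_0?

a_0 = ∫_{-1}^{1} v(s) ds = -3.

-3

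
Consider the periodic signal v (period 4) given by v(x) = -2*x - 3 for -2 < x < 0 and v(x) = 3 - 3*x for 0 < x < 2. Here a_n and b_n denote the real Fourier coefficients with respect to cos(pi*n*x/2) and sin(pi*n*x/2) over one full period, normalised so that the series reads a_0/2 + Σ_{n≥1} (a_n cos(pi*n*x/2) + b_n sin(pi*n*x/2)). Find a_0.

-1

a_0 = 1/2 ∫_{-2}^{2} v(x) dx = 1/2 · (-2) = -1.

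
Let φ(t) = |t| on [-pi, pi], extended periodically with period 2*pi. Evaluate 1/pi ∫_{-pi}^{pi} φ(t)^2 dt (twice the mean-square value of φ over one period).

2*pi**2/3

1/pi ∫_{-pi}^{pi} φ(t)^2 dt = 1/pi · (2*pi**3/3) = 2*pi**2/3.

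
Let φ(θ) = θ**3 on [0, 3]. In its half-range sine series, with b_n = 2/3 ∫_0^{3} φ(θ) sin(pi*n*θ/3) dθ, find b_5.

b_5 = 2/3 ∫_0^{3} (θ**3) sin(5*pi*θ/3) dθ.
Integrating by parts three times (tabular method), an antiderivative of (θ**3) sin(5*pi*θ/3) is -3*θ**3*cos(5*pi*θ/3)/(5*pi) + 27*θ**2*sin(5*pi*θ/3)/(25*pi**2) + 162*θ*cos(5*pi*θ/3)/(125*pi**3) - 486*sin(5*pi*θ/3)/(625*pi**4); evaluating from 0 to 3: ∫_{0}^{3} (θ**3) sin(5*pi*θ/3) dθ = (81*(-6 + 25*pi**2)/(125*pi**3)) - (0) = 81*(-6 + 25*pi**2)/(125*pi**3).
Hence b_5 = (2/3)·(81*(-6 + 25*pi**2)/(125*pi**3)) = 54*(-6 + 25*pi**2)/(125*pi**3).

54*(-6 + 25*pi**2)/(125*pi**3)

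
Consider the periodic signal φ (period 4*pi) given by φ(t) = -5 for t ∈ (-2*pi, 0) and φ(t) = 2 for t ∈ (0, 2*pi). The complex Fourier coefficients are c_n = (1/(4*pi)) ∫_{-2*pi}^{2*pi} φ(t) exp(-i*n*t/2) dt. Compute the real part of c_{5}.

0

Since φ is real-valued, Re(c_{5}) = (1/(4*pi)) ∫_{-2*pi}^{2*pi} φ(t) cos(5*t/2) dt = a_{5}/2.
Split the integral at the breakpoints.
Directly, an antiderivative of (-5) cos(5*t/2) is -2*sin(5*t/2); evaluating from -2*pi to 0: ∫_{-2*pi}^{0} (-5) cos(5*t/2) dt = (0) - (0) = 0.
Directly, an antiderivative of (2) cos(5*t/2) is 4*sin(5*t/2)/5; evaluating from 0 to 2*pi: ∫_{0}^{2*pi} (2) cos(5*t/2) dt = (0) - (0) = 0.
So ∫_{-2*pi}^{2*pi} φ(t) cos(5*t/2) dt = 0.
Hence Re(c_{5}) = (1/(4*pi))·(0) = 0.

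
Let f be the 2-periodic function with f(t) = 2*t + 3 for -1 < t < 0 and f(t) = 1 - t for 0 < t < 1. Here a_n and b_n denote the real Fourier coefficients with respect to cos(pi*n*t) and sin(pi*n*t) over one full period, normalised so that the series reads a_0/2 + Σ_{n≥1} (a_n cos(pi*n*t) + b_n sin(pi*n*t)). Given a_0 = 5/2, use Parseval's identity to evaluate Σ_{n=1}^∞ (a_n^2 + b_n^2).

Parseval: a_0^2/2 + Σ_{n≥1} (a_n^2+b_n^2) = ∫_{-1}^{1} f(t)^2 dt = 14/3.
Subtract a_0^2/2 = 25/8: Σ (a_n^2+b_n^2) = 37/24.

37/24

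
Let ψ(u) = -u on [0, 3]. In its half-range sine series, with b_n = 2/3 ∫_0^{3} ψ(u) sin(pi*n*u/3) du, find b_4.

3/(2*pi)

b_4 = 2/3 ∫_0^{3} (-u) sin(4*pi*u/3) du.
Integrating by parts (boundary term plus one more integral), an antiderivative of (-u) sin(4*pi*u/3) is 3*u*cos(4*pi*u/3)/(4*pi) - 9*sin(4*pi*u/3)/(16*pi**2); evaluating from 0 to 3: ∫_{0}^{3} (-u) sin(4*pi*u/3) du = (9/(4*pi)) - (0) = 9/(4*pi).
Hence b_4 = (2/3)·(9/(4*pi)) = 3/(2*pi).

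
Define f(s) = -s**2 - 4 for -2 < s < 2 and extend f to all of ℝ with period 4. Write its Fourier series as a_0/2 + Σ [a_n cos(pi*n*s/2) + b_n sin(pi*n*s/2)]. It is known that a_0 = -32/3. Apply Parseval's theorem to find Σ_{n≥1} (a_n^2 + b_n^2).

128/45

Parseval: a_0^2/2 + Σ_{n≥1} (a_n^2+b_n^2) = 1/2 ∫_{-2}^{2} f(s)^2 ds = 896/15.
Subtract a_0^2/2 = 512/9: Σ (a_n^2+b_n^2) = 128/45.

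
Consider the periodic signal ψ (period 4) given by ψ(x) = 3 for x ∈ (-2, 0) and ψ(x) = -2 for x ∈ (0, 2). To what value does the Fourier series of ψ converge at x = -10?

1/2

x = -10 differs from x = -2 by -2 full period(s), and the series is 4-periodic.
At x = -2 the one-sided limits are ψ(-2^-) = -2 and ψ(-2^+) = 3.
By Dirichlet's theorem the series converges to their average, [(-2) + (3)]/2 = 1/2.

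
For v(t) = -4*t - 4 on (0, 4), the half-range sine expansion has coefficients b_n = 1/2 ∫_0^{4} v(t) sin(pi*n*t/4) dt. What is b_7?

b_7 = 1/2 ∫_0^{4} (-4*t - 4) sin(7*pi*t/4) dt.
Integrating by parts (boundary term plus one more integral), an antiderivative of (-4*t - 4) sin(7*pi*t/4) is 16*t*cos(7*pi*t/4)/(7*pi) - 64*sin(7*pi*t/4)/(49*pi**2) + 16*cos(7*pi*t/4)/(7*pi); evaluating from 0 to 4: ∫_{0}^{4} (-4*t - 4) sin(7*pi*t/4) dt = (-80/(7*pi)) - (16/(7*pi)) = -96/(7*pi).
Hence b_7 = (1/2)·(-96/(7*pi)) = -48/(7*pi).

-48/(7*pi)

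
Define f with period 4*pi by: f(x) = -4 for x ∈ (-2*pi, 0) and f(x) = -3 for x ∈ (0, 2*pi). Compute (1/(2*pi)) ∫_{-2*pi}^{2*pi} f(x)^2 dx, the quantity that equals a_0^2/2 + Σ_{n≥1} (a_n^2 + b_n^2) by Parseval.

25

(1/(2*pi)) ∫_{-2*pi}^{2*pi} f(x)^2 dx = (1/(2*pi)) · (50*pi) = 25.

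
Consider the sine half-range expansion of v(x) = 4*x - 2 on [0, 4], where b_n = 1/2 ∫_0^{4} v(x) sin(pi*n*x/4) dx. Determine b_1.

24/pi

b_1 = 1/2 ∫_0^{4} (4*x - 2) sin(pi*x/4) dx.
Integrating by parts (boundary term plus one more integral), an antiderivative of (4*x - 2) sin(pi*x/4) is -16*x*cos(pi*x/4)/pi + 64*sin(pi*x/4)/pi**2 + 8*cos(pi*x/4)/pi; evaluating from 0 to 4: ∫_{0}^{4} (4*x - 2) sin(pi*x/4) dx = (56/pi) - (8/pi) = 48/pi.
Hence b_1 = (1/2)·(48/pi) = 24/pi.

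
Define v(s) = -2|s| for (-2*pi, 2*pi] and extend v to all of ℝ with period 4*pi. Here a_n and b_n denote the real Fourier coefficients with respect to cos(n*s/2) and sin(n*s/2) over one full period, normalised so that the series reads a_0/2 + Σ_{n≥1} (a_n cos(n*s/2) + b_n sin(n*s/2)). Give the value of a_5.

16/(25*pi)

a_5 = (1/(2*pi)) ∫_{-2*pi}^{2*pi} v(s) cos(5*s/2) ds.
v is even and cos(5*s/2) is even, so the integrand is even and a_5 = 1/pi ∫_0^{2*pi} v(s) cos(5*s/2) ds.
Integrating by parts (boundary term plus one more integral), an antiderivative of (-2*s) cos(5*s/2) is -4*s*sin(5*s/2)/5 - 8*cos(5*s/2)/25; evaluating from 0 to 2*pi: ∫_{0}^{2*pi} (-2*s) cos(5*s/2) ds = (8/25) - (-8/25) = 16/25.
Hence a_5 = (1/pi)·(16/25) = 16/(25*pi).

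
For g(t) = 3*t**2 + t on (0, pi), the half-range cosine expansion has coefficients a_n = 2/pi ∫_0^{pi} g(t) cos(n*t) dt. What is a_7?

4*(-3*pi - 1)/(49*pi)

a_7 = 2/pi ∫_0^{pi} (3*t**2 + t) cos(7*t) dt.
Integrating by parts twice (tabular method), an antiderivative of (3*t**2 + t) cos(7*t) is 3*t**2*sin(7*t)/7 + t*sin(7*t)/7 + 6*t*cos(7*t)/49 - 6*sin(7*t)/343 + cos(7*t)/49; evaluating from 0 to pi: ∫_{0}^{pi} (3*t**2 + t) cos(7*t) dt = (-6*pi/49 - 1/49) - (1/49) = -6*pi/49 - 2/49.
Hence a_7 = (2/pi)·(-6*pi/49 - 2/49) = 4*(-3*pi - 1)/(49*pi).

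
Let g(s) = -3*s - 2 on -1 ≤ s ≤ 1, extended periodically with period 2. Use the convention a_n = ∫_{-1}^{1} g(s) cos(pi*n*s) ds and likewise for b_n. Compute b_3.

b_3 = ∫_{-1}^{1} g(s) sin(3*pi*s) ds.
Integrating by parts (boundary term plus one more integral), an antiderivative of (-3*s - 2) sin(3*pi*s) is s*cos(3*pi*s)/pi - sin(3*pi*s)/(3*pi**2) + 2*cos(3*pi*s)/(3*pi); evaluating from -1 to 1: ∫_{-1}^{1} (-3*s - 2) sin(3*pi*s) ds = (-5/(3*pi)) - (1/(3*pi)) = -2/pi.
Hence b_3 = -2/pi.

-2/pi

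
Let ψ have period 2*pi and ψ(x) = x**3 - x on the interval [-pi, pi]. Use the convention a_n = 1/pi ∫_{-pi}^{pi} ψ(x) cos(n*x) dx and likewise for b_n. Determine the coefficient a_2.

a_2 = 1/pi ∫_{-pi}^{pi} ψ(x) cos(2*x) dx.
ψ is odd and cos(2*x) is even, so the integrand is odd over a symmetric interval and the integral vanishes.

0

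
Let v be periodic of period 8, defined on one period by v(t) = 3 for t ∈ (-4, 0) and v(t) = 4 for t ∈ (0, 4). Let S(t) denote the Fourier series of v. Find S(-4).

7/2

t = -4 differs from t = 4 by -1 full period(s), and the series is 8-periodic.
At t = 4 the one-sided limits are v(4^-) = 4 and v(4^+) = 3.
By Dirichlet's theorem the series converges to their average, [(4) + (3)]/2 = 7/2.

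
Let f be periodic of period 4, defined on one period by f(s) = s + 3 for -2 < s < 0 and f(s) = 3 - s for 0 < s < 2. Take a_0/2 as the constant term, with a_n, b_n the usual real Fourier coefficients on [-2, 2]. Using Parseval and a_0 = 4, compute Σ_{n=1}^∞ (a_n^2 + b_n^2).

2/3

Parseval: a_0^2/2 + Σ_{n≥1} (a_n^2+b_n^2) = 1/2 ∫_{-2}^{2} f(s)^2 ds = 26/3.
Subtract a_0^2/2 = 8: Σ (a_n^2+b_n^2) = 2/3.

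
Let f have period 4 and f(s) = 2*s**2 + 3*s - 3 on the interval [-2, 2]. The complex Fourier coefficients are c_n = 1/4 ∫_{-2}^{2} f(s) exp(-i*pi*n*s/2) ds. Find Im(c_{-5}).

6/(5*pi)

Since f is real-valued, Im(c_{-5}) = -1/4 ∫_{-2}^{2} f(s) sin(-5*pi*s/2) ds = b_{5}/2.
Integrating by parts twice (tabular method), an antiderivative of (2*s**2 + 3*s - 3) sin(-5*pi*s/2) is 4*s**2*cos(5*pi*s/2)/(5*pi) - 16*s*sin(5*pi*s/2)/(25*pi**2) + 6*s*cos(5*pi*s/2)/(5*pi) - 12*sin(5*pi*s/2)/(25*pi**2) - 6*cos(5*pi*s/2)/(5*pi) - 32*cos(5*pi*s/2)/(125*pi**3); evaluating from -2 to 2: ∫_{-2}^{2} (2*s**2 + 3*s - 3) sin(-5*pi*s/2) ds = (2*(16 - 275*pi**2)/(125*pi**3)) - (2*(16 + 25*pi**2)/(125*pi**3)) = -24/(5*pi).
Hence Im(c_{-5}) = (-1/4)·(-24/(5*pi)) = 6/(5*pi).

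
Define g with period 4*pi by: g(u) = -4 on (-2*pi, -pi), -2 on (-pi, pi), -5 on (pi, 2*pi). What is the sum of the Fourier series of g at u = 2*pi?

-9/2

At u = 2*pi the one-sided limits are g(2*pi^-) = -5 and g(2*pi^+) = -4.
By Dirichlet's theorem the series converges to their average, [(-5) + (-4)]/2 = -9/2.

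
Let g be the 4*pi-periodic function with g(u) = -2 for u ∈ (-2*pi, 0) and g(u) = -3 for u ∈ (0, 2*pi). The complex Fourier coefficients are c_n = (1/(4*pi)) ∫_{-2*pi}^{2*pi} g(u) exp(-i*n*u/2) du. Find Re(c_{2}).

0

Since g is real-valued, Re(c_{2}) = (1/(4*pi)) ∫_{-2*pi}^{2*pi} g(u) cos(u) du = a_{2}/2.
Split the integral at the breakpoints.
Directly, an antiderivative of (-2) cos(u) is -2*sin(u); evaluating from -2*pi to 0: ∫_{-2*pi}^{0} (-2) cos(u) du = (0) - (0) = 0.
Directly, an antiderivative of (-3) cos(u) is -3*sin(u); evaluating from 0 to 2*pi: ∫_{0}^{2*pi} (-3) cos(u) du = (0) - (0) = 0.
So ∫_{-2*pi}^{2*pi} g(u) cos(u) du = 0.
Hence Re(c_{2}) = (1/(4*pi))·(0) = 0.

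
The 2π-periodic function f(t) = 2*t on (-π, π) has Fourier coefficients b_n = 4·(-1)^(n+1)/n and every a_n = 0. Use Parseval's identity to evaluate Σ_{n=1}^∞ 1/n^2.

pi**2/6

Parseval: Σ b_n^2 = (1/π) ∫_{-π}^{π} f(t)^2 dt = 8*pi**2/3.
Σ b_n^2 = Σ 16/n^2, so Σ 1/n^2 = (8*pi**2/3)/16 = pi**2/6.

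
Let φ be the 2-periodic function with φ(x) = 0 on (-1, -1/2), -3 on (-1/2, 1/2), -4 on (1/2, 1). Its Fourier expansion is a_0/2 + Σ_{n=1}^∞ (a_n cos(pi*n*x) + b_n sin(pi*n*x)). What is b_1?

b_1 = ∫_{-1}^{1} φ(x) sin(pi*x) dx.
Split the integral at the breakpoints.
∫_{-1}^{-1/2} (0) sin(pi*x) dx = 0.
Directly, an antiderivative of (-3) sin(pi*x) is 3*cos(pi*x)/pi; evaluating from -1/2 to 1/2: ∫_{-1/2}^{1/2} (-3) sin(pi*x) dx = (0) - (0) = 0.
Directly, an antiderivative of (-4) sin(pi*x) is 4*cos(pi*x)/pi; evaluating from 1/2 to 1: ∫_{1/2}^{1} (-4) sin(pi*x) dx = (-4/pi) - (0) = -4/pi.
Summing the pieces gives b_1 = -4/pi.

-4/pi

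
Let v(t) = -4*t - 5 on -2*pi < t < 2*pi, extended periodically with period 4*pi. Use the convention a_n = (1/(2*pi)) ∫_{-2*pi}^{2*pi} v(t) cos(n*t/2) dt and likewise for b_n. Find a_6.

a_6 = (1/(2*pi)) ∫_{-2*pi}^{2*pi} v(t) cos(3*t) dt.
Integrating by parts (boundary term plus one more integral), an antiderivative of (-4*t - 5) cos(3*t) is -4*t*sin(3*t)/3 - 5*sin(3*t)/3 - 4*cos(3*t)/9; evaluating from -2*pi to 2*pi: ∫_{-2*pi}^{2*pi} (-4*t - 5) cos(3*t) dt = (-4/9) - (-4/9) = 0.
Hence a_6 = (1/(2*pi))·(0) = 0.

0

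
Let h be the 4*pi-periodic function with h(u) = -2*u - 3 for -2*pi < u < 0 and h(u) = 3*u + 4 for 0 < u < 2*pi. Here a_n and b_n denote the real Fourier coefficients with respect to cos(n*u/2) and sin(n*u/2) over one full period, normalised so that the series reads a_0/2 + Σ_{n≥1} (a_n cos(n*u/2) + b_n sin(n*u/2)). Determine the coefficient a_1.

-20/pi

a_1 = (1/(2*pi)) ∫_{-2*pi}^{2*pi} h(u) cos(u/2) du.
Split the integral at the breakpoints.
Integrating by parts (boundary term plus one more integral), an antiderivative of (-2*u - 3) cos(u/2) is -4*u*sin(u/2) - 6*sin(u/2) - 8*cos(u/2); evaluating from -2*pi to 0: ∫_{-2*pi}^{0} (-2*u - 3) cos(u/2) du = (-8) - (8) = -16.
Integrating by parts (boundary term plus one more integral), an antiderivative of (3*u + 4) cos(u/2) is 6*u*sin(u/2) + 8*sin(u/2) + 12*cos(u/2); evaluating from 0 to 2*pi: ∫_{0}^{2*pi} (3*u + 4) cos(u/2) du = (-12) - (12) = -24.
Summing the pieces and multiplying by (1/(2*pi)) gives a_1 = -20/pi.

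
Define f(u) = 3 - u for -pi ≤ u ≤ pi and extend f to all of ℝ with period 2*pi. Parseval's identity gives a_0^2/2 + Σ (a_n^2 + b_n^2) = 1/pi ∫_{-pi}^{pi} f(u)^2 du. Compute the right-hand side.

1/pi ∫_{-pi}^{pi} f(u)^2 du = 1/pi · (2*pi*(pi**2 + 27)/3) = 2*pi**2/3 + 18.

2*pi**2/3 + 18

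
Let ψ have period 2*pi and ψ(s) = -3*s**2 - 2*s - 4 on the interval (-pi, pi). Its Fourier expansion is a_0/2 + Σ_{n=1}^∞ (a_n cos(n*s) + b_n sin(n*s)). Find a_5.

12/25

a_5 = 1/pi ∫_{-pi}^{pi} ψ(s) cos(5*s) ds.
Integrating by parts twice (tabular method), an antiderivative of (-3*s**2 - 2*s - 4) cos(5*s) is -3*s**2*sin(5*s)/5 - 2*s*sin(5*s)/5 - 6*s*cos(5*s)/25 - 94*sin(5*s)/125 - 2*cos(5*s)/25; evaluating from -pi to pi: ∫_{-pi}^{pi} (-3*s**2 - 2*s - 4) cos(5*s) ds = (2/25 + 6*pi/25) - (2/25 - 6*pi/25) = 12*pi/25.
Hence a_5 = (1/pi)·(12*pi/25) = 12/25.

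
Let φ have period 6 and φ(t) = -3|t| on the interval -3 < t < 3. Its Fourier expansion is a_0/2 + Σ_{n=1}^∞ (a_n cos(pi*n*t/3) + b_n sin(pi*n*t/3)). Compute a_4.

0

a_4 = 1/3 ∫_{-3}^{3} φ(t) cos(4*pi*t/3) dt.
φ is even and cos(4*pi*t/3) is even, so the integrand is even and a_4 = 2/3 ∫_0^{3} φ(t) cos(4*pi*t/3) dt.
Integrating by parts (boundary term plus one more integral), an antiderivative of (-3*t) cos(4*pi*t/3) is -9*t*sin(4*pi*t/3)/(4*pi) - 27*cos(4*pi*t/3)/(16*pi**2); evaluating from 0 to 3: ∫_{0}^{3} (-3*t) cos(4*pi*t/3) dt = (-27/(16*pi**2)) - (-27/(16*pi**2)) = 0.
Hence a_4 = (2/3)·(0) = 0.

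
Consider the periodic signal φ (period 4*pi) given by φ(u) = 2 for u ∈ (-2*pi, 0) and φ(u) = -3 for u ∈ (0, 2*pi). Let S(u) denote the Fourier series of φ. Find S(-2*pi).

-1/2

u = -2*pi differs from u = 2*pi by -1 full period(s), and the series is 4*pi-periodic.
At u = 2*pi the one-sided limits are φ(2*pi^-) = -3 and φ(2*pi^+) = 2.
By Dirichlet's theorem the series converges to their average, [(-3) + (2)]/2 = -1/2.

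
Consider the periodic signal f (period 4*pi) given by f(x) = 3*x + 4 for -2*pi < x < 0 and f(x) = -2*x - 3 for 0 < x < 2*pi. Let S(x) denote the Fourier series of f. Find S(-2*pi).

1/2 - 5*pi

x = -2*pi differs from x = 2*pi by -1 full period(s), and the series is 4*pi-periodic.
At x = 2*pi the one-sided limits are f(2*pi^-) = -4*pi - 3 and f(2*pi^+) = 4 - 6*pi.
By Dirichlet's theorem the series converges to their average, [(-4*pi - 3) + (4 - 6*pi)]/2 = 1/2 - 5*pi.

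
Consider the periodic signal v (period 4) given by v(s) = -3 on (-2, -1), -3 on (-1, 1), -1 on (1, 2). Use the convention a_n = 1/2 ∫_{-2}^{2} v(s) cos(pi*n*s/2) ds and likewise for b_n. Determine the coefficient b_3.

2/(3*pi)

b_3 = 1/2 ∫_{-2}^{2} v(s) sin(3*pi*s/2) ds.
Split the integral at the breakpoints.
Directly, an antiderivative of (-3) sin(3*pi*s/2) is 2*cos(3*pi*s/2)/pi; evaluating from -2 to -1: ∫_{-2}^{-1} (-3) sin(3*pi*s/2) ds = (0) - (-2/pi) = 2/pi.
Directly, an antiderivative of (-3) sin(3*pi*s/2) is 2*cos(3*pi*s/2)/pi; evaluating from -1 to 1: ∫_{-1}^{1} (-3) sin(3*pi*s/2) ds = (0) - (0) = 0.
Directly, an antiderivative of (-1) sin(3*pi*s/2) is 2*cos(3*pi*s/2)/(3*pi); evaluating from 1 to 2: ∫_{1}^{2} (-1) sin(3*pi*s/2) ds = (-2/(3*pi)) - (0) = -2/(3*pi).
Summing the pieces and multiplying by (1/2) gives b_3 = 2/(3*pi).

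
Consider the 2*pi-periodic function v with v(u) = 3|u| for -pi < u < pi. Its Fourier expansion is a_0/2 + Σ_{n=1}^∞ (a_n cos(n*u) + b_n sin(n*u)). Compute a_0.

3*pi

a_0 = 1/pi ∫_{-pi}^{pi} v(u) du = 1/pi · (3*pi**2) = 3*pi.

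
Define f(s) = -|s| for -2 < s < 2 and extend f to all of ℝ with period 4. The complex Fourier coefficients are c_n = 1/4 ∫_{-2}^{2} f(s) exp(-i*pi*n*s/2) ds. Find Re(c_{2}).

Since f is real-valued, Re(c_{2}) = 1/4 ∫_{-2}^{2} f(s) cos(pi*s) ds = a_{2}/2.
f is even and cos(pi*s) is even, so the integrand is even: ∫_{-2}^{2} f(s) cos(pi*s) ds = 2∫_0^{2} f(s) cos(pi*s) ds.
Integrating by parts (boundary term plus one more integral), an antiderivative of (-s) cos(pi*s) is -s*sin(pi*s)/pi - cos(pi*s)/pi**2; evaluating from 0 to 2: ∫_{0}^{2} (-s) cos(pi*s) ds = (-1/pi**2) - (-1/pi**2) = 0.
So ∫_{-2}^{2} f(s) cos(pi*s) ds = 0.
Hence Re(c_{2}) = (1/4)·(0) = 0.

0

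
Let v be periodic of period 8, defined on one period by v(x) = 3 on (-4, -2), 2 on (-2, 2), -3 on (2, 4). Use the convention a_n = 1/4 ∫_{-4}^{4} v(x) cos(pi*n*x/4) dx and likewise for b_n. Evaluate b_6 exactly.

2/pi

b_6 = 1/4 ∫_{-4}^{4} v(x) sin(3*pi*x/2) dx.
Split the integral at the breakpoints.
Directly, an antiderivative of (3) sin(3*pi*x/2) is -2*cos(3*pi*x/2)/pi; evaluating from -4 to -2: ∫_{-4}^{-2} (3) sin(3*pi*x/2) dx = (2/pi) - (-2/pi) = 4/pi.
Directly, an antiderivative of (2) sin(3*pi*x/2) is -4*cos(3*pi*x/2)/(3*pi); evaluating from -2 to 2: ∫_{-2}^{2} (2) sin(3*pi*x/2) dx = (4/(3*pi)) - (4/(3*pi)) = 0.
Directly, an antiderivative of (-3) sin(3*pi*x/2) is 2*cos(3*pi*x/2)/pi; evaluating from 2 to 4: ∫_{2}^{4} (-3) sin(3*pi*x/2) dx = (2/pi) - (-2/pi) = 4/pi.
Summing the pieces and multiplying by (1/4) gives b_6 = 2/pi.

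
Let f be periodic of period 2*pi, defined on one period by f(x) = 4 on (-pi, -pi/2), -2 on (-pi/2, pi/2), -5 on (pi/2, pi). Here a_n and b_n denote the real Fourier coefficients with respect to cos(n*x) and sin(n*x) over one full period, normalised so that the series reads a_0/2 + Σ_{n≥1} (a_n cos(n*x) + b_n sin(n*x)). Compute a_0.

-5/2

a_0 = 1/pi ∫_{-pi}^{pi} f(x) dx = 1/pi · (-5*pi/2) = -5/2.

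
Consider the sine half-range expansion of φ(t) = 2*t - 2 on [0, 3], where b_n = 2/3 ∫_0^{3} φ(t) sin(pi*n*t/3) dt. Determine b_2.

b_2 = 2/3 ∫_0^{3} (2*t - 2) sin(2*pi*t/3) dt.
Integrating by parts (boundary term plus one more integral), an antiderivative of (2*t - 2) sin(2*pi*t/3) is -3*t*cos(2*pi*t/3)/pi + 9*sin(2*pi*t/3)/(2*pi**2) + 3*cos(2*pi*t/3)/pi; evaluating from 0 to 3: ∫_{0}^{3} (2*t - 2) sin(2*pi*t/3) dt = (-6/pi) - (3/pi) = -9/pi.
Hence b_2 = (2/3)·(-9/pi) = -6/pi.

-6/pi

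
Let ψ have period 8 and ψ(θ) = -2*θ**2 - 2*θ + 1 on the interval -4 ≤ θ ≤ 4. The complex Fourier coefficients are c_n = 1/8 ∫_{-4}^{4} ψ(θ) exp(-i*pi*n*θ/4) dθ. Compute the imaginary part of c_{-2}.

4/pi

Since ψ is real-valued, Im(c_{-2}) = -1/8 ∫_{-4}^{4} ψ(θ) sin(-pi*θ/2) dθ = b_{2}/2.
Integrating by parts twice (tabular method), an antiderivative of (-2*θ**2 - 2*θ + 1) sin(-pi*θ/2) is -4*θ**2*cos(pi*θ/2)/pi + 16*θ*sin(pi*θ/2)/pi**2 - 4*θ*cos(pi*θ/2)/pi + 8*sin(pi*θ/2)/pi**2 + 2*cos(pi*θ/2)/pi + 32*cos(pi*θ/2)/pi**3; evaluating from -4 to 4: ∫_{-4}^{4} (-2*θ**2 - 2*θ + 1) sin(-pi*θ/2) dθ = (-78/pi + 32/pi**3) - (-46/pi + 32/pi**3) = -32/pi.
Hence Im(c_{-2}) = (-1/8)·(-32/pi) = 4/pi.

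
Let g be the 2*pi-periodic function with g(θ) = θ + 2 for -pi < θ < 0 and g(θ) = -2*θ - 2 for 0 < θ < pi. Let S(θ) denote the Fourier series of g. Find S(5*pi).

θ = 5*pi differs from θ = pi by 2 full period(s), and the series is 2*pi-periodic.
At θ = pi the one-sided limits are g(pi^-) = -2*pi - 2 and g(pi^+) = 2 - pi.
By Dirichlet's theorem the series converges to their average, [(-2*pi - 2) + (2 - pi)]/2 = -3*pi/2.

-3*pi/2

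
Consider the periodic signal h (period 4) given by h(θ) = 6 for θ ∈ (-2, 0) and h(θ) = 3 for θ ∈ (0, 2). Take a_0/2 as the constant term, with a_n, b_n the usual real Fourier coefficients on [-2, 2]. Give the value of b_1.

b_1 = 1/2 ∫_{-2}^{2} h(θ) sin(pi*θ/2) dθ.
Split the integral at the breakpoints.
Directly, an antiderivative of (6) sin(pi*θ/2) is -12*cos(pi*θ/2)/pi; evaluating from -2 to 0: ∫_{-2}^{0} (6) sin(pi*θ/2) dθ = (-12/pi) - (12/pi) = -24/pi.
Directly, an antiderivative of (3) sin(pi*θ/2) is -6*cos(pi*θ/2)/pi; evaluating from 0 to 2: ∫_{0}^{2} (3) sin(pi*θ/2) dθ = (6/pi) - (-6/pi) = 12/pi.
Summing the pieces and multiplying by (1/2) gives b_1 = -6/pi.

-6/pi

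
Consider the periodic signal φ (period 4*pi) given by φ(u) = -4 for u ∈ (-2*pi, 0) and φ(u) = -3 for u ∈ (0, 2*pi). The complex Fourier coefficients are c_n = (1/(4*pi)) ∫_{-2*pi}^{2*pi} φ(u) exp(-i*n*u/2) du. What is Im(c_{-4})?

Since φ is real-valued, Im(c_{-4}) = -(1/(4*pi)) ∫_{-2*pi}^{2*pi} φ(u) sin(-2*u) du = b_{4}/2.
Split the integral at the breakpoints.
Directly, an antiderivative of (-4) sin(-2*u) is -2*cos(2*u); evaluating from -2*pi to 0: ∫_{-2*pi}^{0} (-4) sin(-2*u) du = (-2) - (-2) = 0.
Directly, an antiderivative of (-3) sin(-2*u) is -3*cos(2*u)/2; evaluating from 0 to 2*pi: ∫_{0}^{2*pi} (-3) sin(-2*u) du = (-3/2) - (-3/2) = 0.
So ∫_{-2*pi}^{2*pi} φ(u) sin(-2*u) du = 0.
Hence Im(c_{-4}) = (-1/(4*pi))·(0) = 0.

0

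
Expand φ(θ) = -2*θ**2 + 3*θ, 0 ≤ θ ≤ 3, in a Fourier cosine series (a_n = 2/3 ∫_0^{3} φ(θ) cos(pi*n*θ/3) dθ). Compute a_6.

a_6 = 2/3 ∫_0^{3} (-2*θ**2 + 3*θ) cos(2*pi*θ) dθ.
Integrating by parts twice (tabular method), an antiderivative of (-2*θ**2 + 3*θ) cos(2*pi*θ) is -θ**2*sin(2*pi*θ)/pi + 3*θ*sin(2*pi*θ)/(2*pi) - θ*cos(2*pi*θ)/pi**2 + sin(2*pi*θ)/(2*pi**3) + 3*cos(2*pi*θ)/(4*pi**2); evaluating from 0 to 3: ∫_{0}^{3} (-2*θ**2 + 3*θ) cos(2*pi*θ) dθ = (-9/(4*pi**2)) - (3/(4*pi**2)) = -3/pi**2.
Hence a_6 = (2/3)·(-3/pi**2) = -2/pi**2.

-2/pi**2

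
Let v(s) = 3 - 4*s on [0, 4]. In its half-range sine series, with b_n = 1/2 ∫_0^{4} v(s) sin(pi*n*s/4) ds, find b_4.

8/pi

b_4 = 1/2 ∫_0^{4} (3 - 4*s) sin(pi*s) ds.
Integrating by parts (boundary term plus one more integral), an antiderivative of (3 - 4*s) sin(pi*s) is 4*s*cos(pi*s)/pi - 4*sin(pi*s)/pi**2 - 3*cos(pi*s)/pi; evaluating from 0 to 4: ∫_{0}^{4} (3 - 4*s) sin(pi*s) ds = (13/pi) - (-3/pi) = 16/pi.
Hence b_4 = (1/2)·(16/pi) = 8/pi.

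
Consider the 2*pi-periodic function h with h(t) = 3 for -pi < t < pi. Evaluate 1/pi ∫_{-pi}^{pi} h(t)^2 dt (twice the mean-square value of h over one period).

18

1/pi ∫_{-pi}^{pi} h(t)^2 dt = 1/pi · (18*pi) = 18.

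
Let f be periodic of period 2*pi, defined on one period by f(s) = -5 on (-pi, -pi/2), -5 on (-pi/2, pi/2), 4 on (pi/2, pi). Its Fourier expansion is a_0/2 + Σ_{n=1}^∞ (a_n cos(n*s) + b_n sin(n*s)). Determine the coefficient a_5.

a_5 = 1/pi ∫_{-pi}^{pi} f(s) cos(5*s) ds.
Split the integral at the breakpoints.
Directly, an antiderivative of (-5) cos(5*s) is -sin(5*s); evaluating from -pi to -pi/2: ∫_{-pi}^{-pi/2} (-5) cos(5*s) ds = (1) - (0) = 1.
Directly, an antiderivative of (-5) cos(5*s) is -sin(5*s); evaluating from -pi/2 to pi/2: ∫_{-pi/2}^{pi/2} (-5) cos(5*s) ds = (-1) - (1) = -2.
Directly, an antiderivative of (4) cos(5*s) is 4*sin(5*s)/5; evaluating from pi/2 to pi: ∫_{pi/2}^{pi} (4) cos(5*s) ds = (0) - (4/5) = -4/5.
Summing the pieces and multiplying by (1/pi) gives a_5 = -9/(5*pi).

-9/(5*pi)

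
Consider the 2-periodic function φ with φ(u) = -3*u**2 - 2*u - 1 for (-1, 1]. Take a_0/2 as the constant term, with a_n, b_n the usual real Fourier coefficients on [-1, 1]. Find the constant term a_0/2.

-2

a_0 = ∫_{-1}^{1} φ(u) du = -4.
So the constant term a_0/2 = -2.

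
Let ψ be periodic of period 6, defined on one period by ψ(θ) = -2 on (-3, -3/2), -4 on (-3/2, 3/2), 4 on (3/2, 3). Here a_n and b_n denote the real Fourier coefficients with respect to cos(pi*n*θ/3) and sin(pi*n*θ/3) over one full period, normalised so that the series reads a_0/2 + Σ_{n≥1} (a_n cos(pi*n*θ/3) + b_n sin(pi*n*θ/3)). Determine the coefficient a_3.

10/(3*pi)

a_3 = 1/3 ∫_{-3}^{3} ψ(θ) cos(pi*θ) dθ.
Split the integral at the breakpoints.
Directly, an antiderivative of (-2) cos(pi*θ) is -2*sin(pi*θ)/pi; evaluating from -3 to -3/2: ∫_{-3}^{-3/2} (-2) cos(pi*θ) dθ = (-2/pi) - (0) = -2/pi.
Directly, an antiderivative of (-4) cos(pi*θ) is -4*sin(pi*θ)/pi; evaluating from -3/2 to 3/2: ∫_{-3/2}^{3/2} (-4) cos(pi*θ) dθ = (4/pi) - (-4/pi) = 8/pi.
Directly, an antiderivative of (4) cos(pi*θ) is 4*sin(pi*θ)/pi; evaluating from 3/2 to 3: ∫_{3/2}^{3} (4) cos(pi*θ) dθ = (0) - (-4/pi) = 4/pi.
Summing the pieces and multiplying by (1/3) gives a_3 = 10/(3*pi).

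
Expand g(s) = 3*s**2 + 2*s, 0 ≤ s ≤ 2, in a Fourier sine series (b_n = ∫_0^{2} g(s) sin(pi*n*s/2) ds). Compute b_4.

b_4 = ∫_0^{2} (3*s**2 + 2*s) sin(2*pi*s) ds.
Integrating by parts twice (tabular method), an antiderivative of (3*s**2 + 2*s) sin(2*pi*s) is -3*s**2*cos(2*pi*s)/(2*pi) + 3*s*sin(2*pi*s)/(2*pi**2) - s*cos(2*pi*s)/pi + sin(2*pi*s)/(2*pi**2) + 3*cos(2*pi*s)/(4*pi**3); evaluating from 0 to 2: ∫_{0}^{2} (3*s**2 + 2*s) sin(2*pi*s) ds = (-8/pi + 3/(4*pi**3)) - (3/(4*pi**3)) = -8/pi.
Hence b_4 = -8/pi.

-8/pi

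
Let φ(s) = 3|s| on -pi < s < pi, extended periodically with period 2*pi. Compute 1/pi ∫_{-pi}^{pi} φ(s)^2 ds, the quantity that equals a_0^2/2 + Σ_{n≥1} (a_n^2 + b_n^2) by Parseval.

6*pi**2

1/pi ∫_{-pi}^{pi} φ(s)^2 ds = 1/pi · (6*pi**3) = 6*pi**2.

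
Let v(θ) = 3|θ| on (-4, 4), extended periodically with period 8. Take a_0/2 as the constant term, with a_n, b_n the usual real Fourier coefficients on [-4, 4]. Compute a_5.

-48/(25*pi**2)

a_5 = 1/4 ∫_{-4}^{4} v(θ) cos(5*pi*θ/4) dθ.
v is even and cos(5*pi*θ/4) is even, so the integrand is even and a_5 = 1/2 ∫_0^{4} v(θ) cos(5*pi*θ/4) dθ.
Integrating by parts (boundary term plus one more integral), an antiderivative of (3*θ) cos(5*pi*θ/4) is 12*θ*sin(5*pi*θ/4)/(5*pi) + 48*cos(5*pi*θ/4)/(25*pi**2); evaluating from 0 to 4: ∫_{0}^{4} (3*θ) cos(5*pi*θ/4) dθ = (-48/(25*pi**2)) - (48/(25*pi**2)) = -96/(25*pi**2).
Hence a_5 = (1/2)·(-96/(25*pi**2)) = -48/(25*pi**2).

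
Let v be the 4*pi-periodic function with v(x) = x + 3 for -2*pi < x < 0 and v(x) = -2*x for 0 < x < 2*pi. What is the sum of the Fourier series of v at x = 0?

3/2

At x = 0 the one-sided limits are v(0^-) = 3 and v(0^+) = 0.
By Dirichlet's theorem the series converges to their average, [(3) + (0)]/2 = 3/2.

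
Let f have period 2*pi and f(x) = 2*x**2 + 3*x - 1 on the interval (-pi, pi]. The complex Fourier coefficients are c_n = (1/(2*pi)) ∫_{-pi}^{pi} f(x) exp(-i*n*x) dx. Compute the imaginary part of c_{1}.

Since f is real-valued, Im(c_{1}) = -(1/(2*pi)) ∫_{-pi}^{pi} f(x) sin(x) dx = -b_{1}/2.
Integrating by parts twice (tabular method), an antiderivative of (2*x**2 + 3*x - 1) sin(x) is -2*x**2*cos(x) + 4*x*sin(x) - 3*x*cos(x) + 3*sin(x) + 5*cos(x); evaluating from -pi to pi: ∫_{-pi}^{pi} (2*x**2 + 3*x - 1) sin(x) dx = (-5 + 3*pi + 2*pi**2) - (-3*pi - 5 + 2*pi**2) = 6*pi.
Hence Im(c_{1}) = (-1/(2*pi))·(6*pi) = -3.

-3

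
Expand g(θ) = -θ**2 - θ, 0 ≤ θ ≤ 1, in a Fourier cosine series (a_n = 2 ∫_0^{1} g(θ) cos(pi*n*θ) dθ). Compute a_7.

8/(49*pi**2)

a_7 = 2 ∫_0^{1} (-θ**2 - θ) cos(7*pi*θ) dθ.
Integrating by parts twice (tabular method), an antiderivative of (-θ**2 - θ) cos(7*pi*θ) is -θ**2*sin(7*pi*θ)/(7*pi) - θ*sin(7*pi*θ)/(7*pi) - 2*θ*cos(7*pi*θ)/(49*pi**2) + 2*sin(7*pi*θ)/(343*pi**3) - cos(7*pi*θ)/(49*pi**2); evaluating from 0 to 1: ∫_{0}^{1} (-θ**2 - θ) cos(7*pi*θ) dθ = (3/(49*pi**2)) - (-1/(49*pi**2)) = 4/(49*pi**2).
Hence a_7 = 2·(4/(49*pi**2)) = 8/(49*pi**2).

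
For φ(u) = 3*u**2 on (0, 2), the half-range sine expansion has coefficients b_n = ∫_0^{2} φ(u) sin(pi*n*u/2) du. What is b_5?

24*(-4 + 25*pi**2)/(125*pi**3)

b_5 = ∫_0^{2} (3*u**2) sin(5*pi*u/2) du.
Integrating by parts twice (tabular method), an antiderivative of (3*u**2) sin(5*pi*u/2) is -6*u**2*cos(5*pi*u/2)/(5*pi) + 24*u*sin(5*pi*u/2)/(25*pi**2) + 48*cos(5*pi*u/2)/(125*pi**3); evaluating from 0 to 2: ∫_{0}^{2} (3*u**2) sin(5*pi*u/2) du = (24*(-2 + 25*pi**2)/(125*pi**3)) - (48/(125*pi**3)) = 24*(-4 + 25*pi**2)/(125*pi**3).
Hence b_5 = 24*(-4 + 25*pi**2)/(125*pi**3).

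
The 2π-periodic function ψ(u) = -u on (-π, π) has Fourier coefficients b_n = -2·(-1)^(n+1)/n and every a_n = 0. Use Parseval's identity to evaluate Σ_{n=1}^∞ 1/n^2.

pi**2/6

Parseval: Σ b_n^2 = (1/π) ∫_{-π}^{π} ψ(u)^2 du = 2*pi**2/3.
Σ b_n^2 = Σ 4/n^2, so Σ 1/n^2 = (2*pi**2/3)/4 = pi**2/6.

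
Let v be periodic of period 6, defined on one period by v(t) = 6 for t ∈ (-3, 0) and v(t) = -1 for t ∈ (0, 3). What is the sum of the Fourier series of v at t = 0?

At t = 0 the one-sided limits are v(0^-) = 6 and v(0^+) = -1.
By Dirichlet's theorem the series converges to their average, [(6) + (-1)]/2 = 5/2.

5/2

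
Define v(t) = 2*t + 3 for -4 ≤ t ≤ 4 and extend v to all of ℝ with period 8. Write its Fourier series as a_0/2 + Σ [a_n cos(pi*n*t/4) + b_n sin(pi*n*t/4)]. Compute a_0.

a_0 = 1/4 ∫_{-4}^{4} v(t) dt = 1/4 · (24) = 6.

6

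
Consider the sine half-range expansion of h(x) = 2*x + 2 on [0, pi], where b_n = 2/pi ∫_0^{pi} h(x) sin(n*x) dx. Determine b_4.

-1

b_4 = 2/pi ∫_0^{pi} (2*x + 2) sin(4*x) dx.
Integrating by parts (boundary term plus one more integral), an antiderivative of (2*x + 2) sin(4*x) is -x*cos(4*x)/2 + sin(4*x)/8 - cos(4*x)/2; evaluating from 0 to pi: ∫_{0}^{pi} (2*x + 2) sin(4*x) dx = (-pi/2 - 1/2) - (-1/2) = -pi/2.
Hence b_4 = (2/pi)·(-pi/2) = -1.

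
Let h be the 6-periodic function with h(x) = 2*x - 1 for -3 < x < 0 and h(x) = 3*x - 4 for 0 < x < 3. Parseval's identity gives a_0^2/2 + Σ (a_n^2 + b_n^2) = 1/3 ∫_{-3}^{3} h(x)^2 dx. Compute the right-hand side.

1/3 ∫_{-3}^{3} h(x)^2 dx = 1/3 · (78) = 26.

26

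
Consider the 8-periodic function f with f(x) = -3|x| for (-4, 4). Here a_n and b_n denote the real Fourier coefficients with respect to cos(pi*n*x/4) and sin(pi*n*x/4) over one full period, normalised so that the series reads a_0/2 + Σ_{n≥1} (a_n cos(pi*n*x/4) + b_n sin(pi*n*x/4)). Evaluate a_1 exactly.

48/pi**2

a_1 = 1/4 ∫_{-4}^{4} f(x) cos(pi*x/4) dx.
f is even and cos(pi*x/4) is even, so the integrand is even and a_1 = 1/2 ∫_0^{4} f(x) cos(pi*x/4) dx.
Integrating by parts (boundary term plus one more integral), an antiderivative of (-3*x) cos(pi*x/4) is -12*x*sin(pi*x/4)/pi - 48*cos(pi*x/4)/pi**2; evaluating from 0 to 4: ∫_{0}^{4} (-3*x) cos(pi*x/4) dx = (48/pi**2) - (-48/pi**2) = 96/pi**2.
Hence a_1 = (1/2)·(96/pi**2) = 48/pi**2.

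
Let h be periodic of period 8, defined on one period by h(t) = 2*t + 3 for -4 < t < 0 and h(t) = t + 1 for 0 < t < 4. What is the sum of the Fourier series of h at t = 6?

-1

t = 6 differs from t = -2 by 1 full period(s), and the series is 8-periodic.
h is continuous at t = -2 with value -1, so the series converges to -1 there.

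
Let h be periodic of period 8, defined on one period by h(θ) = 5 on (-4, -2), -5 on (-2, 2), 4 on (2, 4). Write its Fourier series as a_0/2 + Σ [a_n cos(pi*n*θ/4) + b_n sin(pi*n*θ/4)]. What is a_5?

-19/(5*pi)

a_5 = 1/4 ∫_{-4}^{4} h(θ) cos(5*pi*θ/4) dθ.
Split the integral at the breakpoints.
Directly, an antiderivative of (5) cos(5*pi*θ/4) is 4*sin(5*pi*θ/4)/pi; evaluating from -4 to -2: ∫_{-4}^{-2} (5) cos(5*pi*θ/4) dθ = (-4/pi) - (0) = -4/pi.
Directly, an antiderivative of (-5) cos(5*pi*θ/4) is -4*sin(5*pi*θ/4)/pi; evaluating from -2 to 2: ∫_{-2}^{2} (-5) cos(5*pi*θ/4) dθ = (-4/pi) - (4/pi) = -8/pi.
Directly, an antiderivative of (4) cos(5*pi*θ/4) is 16*sin(5*pi*θ/4)/(5*pi); evaluating from 2 to 4: ∫_{2}^{4} (4) cos(5*pi*θ/4) dθ = (0) - (16/(5*pi)) = -16/(5*pi).
Summing the pieces and multiplying by (1/4) gives a_5 = -19/(5*pi).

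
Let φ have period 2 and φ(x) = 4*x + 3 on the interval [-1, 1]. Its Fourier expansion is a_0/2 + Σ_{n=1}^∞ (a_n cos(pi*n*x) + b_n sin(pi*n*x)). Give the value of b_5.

8/(5*pi)

b_5 = ∫_{-1}^{1} φ(x) sin(5*pi*x) dx.
Integrating by parts (boundary term plus one more integral), an antiderivative of (4*x + 3) sin(5*pi*x) is -4*x*cos(5*pi*x)/(5*pi) + 4*sin(5*pi*x)/(25*pi**2) - 3*cos(5*pi*x)/(5*pi); evaluating from -1 to 1: ∫_{-1}^{1} (4*x + 3) sin(5*pi*x) dx = (7/(5*pi)) - (-1/(5*pi)) = 8/(5*pi).
Hence b_5 = 8/(5*pi).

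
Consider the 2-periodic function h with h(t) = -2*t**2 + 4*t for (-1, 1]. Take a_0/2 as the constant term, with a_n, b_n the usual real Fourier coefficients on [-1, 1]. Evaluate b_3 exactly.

8/(3*pi)

b_3 = ∫_{-1}^{1} h(t) sin(3*pi*t) dt.
Integrating by parts twice (tabular method), an antiderivative of (-2*t**2 + 4*t) sin(3*pi*t) is 2*t**2*cos(3*pi*t)/(3*pi) - 4*t*sin(3*pi*t)/(9*pi**2) - 4*t*cos(3*pi*t)/(3*pi) + 4*sin(3*pi*t)/(9*pi**2) - 4*cos(3*pi*t)/(27*pi**3); evaluating from -1 to 1: ∫_{-1}^{1} (-2*t**2 + 4*t) sin(3*pi*t) dt = (2*(2 + 9*pi**2)/(27*pi**3)) - (-2/pi + 4/(27*pi**3)) = 8/(3*pi).
Hence b_3 = 8/(3*pi).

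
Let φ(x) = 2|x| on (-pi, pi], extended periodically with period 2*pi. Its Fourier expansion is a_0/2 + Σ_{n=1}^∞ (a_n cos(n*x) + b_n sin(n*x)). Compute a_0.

2*pi

a_0 = 1/pi ∫_{-pi}^{pi} φ(x) dx = 1/pi · (2*pi**2) = 2*pi.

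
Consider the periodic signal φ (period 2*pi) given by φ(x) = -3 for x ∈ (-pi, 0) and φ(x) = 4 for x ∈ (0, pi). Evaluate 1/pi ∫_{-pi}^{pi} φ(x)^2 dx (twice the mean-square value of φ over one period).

1/pi ∫_{-pi}^{pi} φ(x)^2 dx = 1/pi · (25*pi) = 25.

25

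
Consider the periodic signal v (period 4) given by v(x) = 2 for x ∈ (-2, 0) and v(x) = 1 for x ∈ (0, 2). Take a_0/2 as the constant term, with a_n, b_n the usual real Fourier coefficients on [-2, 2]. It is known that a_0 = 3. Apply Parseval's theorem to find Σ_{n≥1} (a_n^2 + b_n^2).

1/2

Parseval: a_0^2/2 + Σ_{n≥1} (a_n^2+b_n^2) = 1/2 ∫_{-2}^{2} v(x)^2 dx = 5.
Subtract a_0^2/2 = 9/2: Σ (a_n^2+b_n^2) = 1/2.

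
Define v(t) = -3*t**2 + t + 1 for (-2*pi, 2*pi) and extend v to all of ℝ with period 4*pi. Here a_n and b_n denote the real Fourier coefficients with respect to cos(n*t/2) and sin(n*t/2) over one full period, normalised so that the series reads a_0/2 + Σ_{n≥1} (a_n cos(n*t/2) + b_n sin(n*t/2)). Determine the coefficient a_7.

a_7 = (1/(2*pi)) ∫_{-2*pi}^{2*pi} v(t) cos(7*t/2) dt.
Integrating by parts twice (tabular method), an antiderivative of (-3*t**2 + t + 1) cos(7*t/2) is -6*t**2*sin(7*t/2)/7 + 2*t*sin(7*t/2)/7 - 24*t*cos(7*t/2)/49 + 146*sin(7*t/2)/343 + 4*cos(7*t/2)/49; evaluating from -2*pi to 2*pi: ∫_{-2*pi}^{2*pi} (-3*t**2 + t + 1) cos(7*t/2) dt = (-4/49 + 48*pi/49) - (-48*pi/49 - 4/49) = 96*pi/49.
Hence a_7 = (1/(2*pi))·(96*pi/49) = 48/49.

48/49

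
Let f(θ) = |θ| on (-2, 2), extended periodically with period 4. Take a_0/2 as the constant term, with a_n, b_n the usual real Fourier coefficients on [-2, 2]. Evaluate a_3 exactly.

-8/(9*pi**2)

a_3 = 1/2 ∫_{-2}^{2} f(θ) cos(3*pi*θ/2) dθ.
f is even and cos(3*pi*θ/2) is even, so the integrand is even and a_3 = ∫_0^{2} f(θ) cos(3*pi*θ/2) dθ.
Integrating by parts (boundary term plus one more integral), an antiderivative of (θ) cos(3*pi*θ/2) is 2*θ*sin(3*pi*θ/2)/(3*pi) + 4*cos(3*pi*θ/2)/(9*pi**2); evaluating from 0 to 2: ∫_{0}^{2} (θ) cos(3*pi*θ/2) dθ = (-4/(9*pi**2)) - (4/(9*pi**2)) = -8/(9*pi**2).
Hence a_3 = -8/(9*pi**2).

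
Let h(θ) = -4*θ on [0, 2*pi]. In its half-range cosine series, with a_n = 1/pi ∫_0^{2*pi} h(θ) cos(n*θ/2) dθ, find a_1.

32/pi

a_1 = 1/pi ∫_0^{2*pi} (-4*θ) cos(θ/2) dθ.
Integrating by parts (boundary term plus one more integral), an antiderivative of (-4*θ) cos(θ/2) is -8*θ*sin(θ/2) - 16*cos(θ/2); evaluating from 0 to 2*pi: ∫_{0}^{2*pi} (-4*θ) cos(θ/2) dθ = (16) - (-16) = 32.
Hence a_1 = (1/pi)·(32) = 32/pi.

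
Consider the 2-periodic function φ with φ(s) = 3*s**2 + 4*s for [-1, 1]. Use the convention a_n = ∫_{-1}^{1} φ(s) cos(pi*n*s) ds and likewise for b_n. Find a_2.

a_2 = ∫_{-1}^{1} φ(s) cos(2*pi*s) ds.
Integrating by parts twice (tabular method), an antiderivative of (3*s**2 + 4*s) cos(2*pi*s) is 3*s**2*sin(2*pi*s)/(2*pi) + 2*s*sin(2*pi*s)/pi + 3*s*cos(2*pi*s)/(2*pi**2) - 3*sin(2*pi*s)/(4*pi**3) + cos(2*pi*s)/pi**2; evaluating from -1 to 1: ∫_{-1}^{1} (3*s**2 + 4*s) cos(2*pi*s) ds = (5/(2*pi**2)) - (-1/(2*pi**2)) = 3/pi**2.
Hence a_2 = 3/pi**2.

3/pi**2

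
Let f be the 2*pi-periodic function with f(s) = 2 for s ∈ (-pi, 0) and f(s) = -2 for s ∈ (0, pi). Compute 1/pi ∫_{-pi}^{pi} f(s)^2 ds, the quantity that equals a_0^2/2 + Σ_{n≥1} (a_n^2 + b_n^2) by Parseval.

1/pi ∫_{-pi}^{pi} f(s)^2 ds = 1/pi · (8*pi) = 8.

8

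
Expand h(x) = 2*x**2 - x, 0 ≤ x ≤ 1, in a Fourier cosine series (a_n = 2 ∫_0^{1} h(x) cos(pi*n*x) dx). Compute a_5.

-4/(25*pi**2)

a_5 = 2 ∫_0^{1} (2*x**2 - x) cos(5*pi*x) dx.
Integrating by parts twice (tabular method), an antiderivative of (2*x**2 - x) cos(5*pi*x) is 2*x**2*sin(5*pi*x)/(5*pi) - x*sin(5*pi*x)/(5*pi) + 4*x*cos(5*pi*x)/(25*pi**2) - 4*sin(5*pi*x)/(125*pi**3) - cos(5*pi*x)/(25*pi**2); evaluating from 0 to 1: ∫_{0}^{1} (2*x**2 - x) cos(5*pi*x) dx = (-3/(25*pi**2)) - (-1/(25*pi**2)) = -2/(25*pi**2).
Hence a_5 = 2·(-2/(25*pi**2)) = -4/(25*pi**2).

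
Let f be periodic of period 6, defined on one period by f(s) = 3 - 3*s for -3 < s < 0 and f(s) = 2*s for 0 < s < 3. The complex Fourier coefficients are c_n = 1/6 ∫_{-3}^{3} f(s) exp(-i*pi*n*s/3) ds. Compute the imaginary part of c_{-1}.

Since f is real-valued, Im(c_{-1}) = -1/6 ∫_{-3}^{3} f(s) sin(-pi*s/3) ds = b_{1}/2.
Split the integral at the breakpoints.
Integrating by parts (boundary term plus one more integral), an antiderivative of (3 - 3*s) sin(-pi*s/3) is -9*s*cos(pi*s/3)/pi + 27*sin(pi*s/3)/pi**2 + 9*cos(pi*s/3)/pi; evaluating from -3 to 0: ∫_{-3}^{0} (3 - 3*s) sin(-pi*s/3) ds = (9/pi) - (-36/pi) = 45/pi.
Integrating by parts (boundary term plus one more integral), an antiderivative of (2*s) sin(-pi*s/3) is 6*s*cos(pi*s/3)/pi - 18*sin(pi*s/3)/pi**2; evaluating from 0 to 3: ∫_{0}^{3} (2*s) sin(-pi*s/3) ds = (-18/pi) - (0) = -18/pi.
So ∫_{-3}^{3} f(s) sin(-pi*s/3) ds = 27/pi.
Hence Im(c_{-1}) = (-1/6)·(27/pi) = -9/(2*pi).

-9/(2*pi)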